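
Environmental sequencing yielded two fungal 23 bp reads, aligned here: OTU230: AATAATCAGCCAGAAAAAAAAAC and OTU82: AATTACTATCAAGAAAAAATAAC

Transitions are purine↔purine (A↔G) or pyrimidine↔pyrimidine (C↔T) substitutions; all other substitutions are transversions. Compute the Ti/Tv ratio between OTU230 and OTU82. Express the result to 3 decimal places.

Mismatches occur at site 4 (A/T, transversion), site 6 (T/C, transition), site 7 (C/T, transition), site 9 (G/T, transversion), site 11 (C/A, transversion), site 20 (A/T, transversion).
Of the 6 differences, 2 transitions and 4 transversions, so Ti/Tv = 2/4 = 0.500.

0.500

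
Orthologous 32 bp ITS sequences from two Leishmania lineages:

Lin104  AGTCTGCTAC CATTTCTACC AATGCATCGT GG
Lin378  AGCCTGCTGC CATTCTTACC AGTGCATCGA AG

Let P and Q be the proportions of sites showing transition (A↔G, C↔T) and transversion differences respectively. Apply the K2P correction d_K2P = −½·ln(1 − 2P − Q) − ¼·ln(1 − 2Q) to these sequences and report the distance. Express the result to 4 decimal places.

Mismatches occur at site 3 (T↔C, transition), site 9 (A↔G, transition), site 15 (T↔C, transition), site 16 (C↔T, transition), site 22 (A↔G, transition), site 30 (T↔A, transversion), site 31 (G↔A, transition).
Of the 7 differences, 6 transitions and 1 transversion over 32 sites: P = 6/32 = 0.187500, Q = 1/32 = 0.031250.
d = −0.5·ln(0.593750) − 0.25·ln(0.937500) = −0.5·(-0.521297) − 0.25·(-0.064539) = 0.2768.

0.2768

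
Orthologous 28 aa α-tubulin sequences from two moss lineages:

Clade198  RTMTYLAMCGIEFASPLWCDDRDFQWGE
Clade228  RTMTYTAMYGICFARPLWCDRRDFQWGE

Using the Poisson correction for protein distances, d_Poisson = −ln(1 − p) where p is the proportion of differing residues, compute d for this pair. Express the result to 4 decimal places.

Differing sites — 6:L/T; 9:C/Y; 12:E/C; 15:S/R; 21:D/R.
p = 5/28 = 0.178571.
d = −ln(1 − 0.178571) = −ln(0.821429) = 0.1967.

0.1967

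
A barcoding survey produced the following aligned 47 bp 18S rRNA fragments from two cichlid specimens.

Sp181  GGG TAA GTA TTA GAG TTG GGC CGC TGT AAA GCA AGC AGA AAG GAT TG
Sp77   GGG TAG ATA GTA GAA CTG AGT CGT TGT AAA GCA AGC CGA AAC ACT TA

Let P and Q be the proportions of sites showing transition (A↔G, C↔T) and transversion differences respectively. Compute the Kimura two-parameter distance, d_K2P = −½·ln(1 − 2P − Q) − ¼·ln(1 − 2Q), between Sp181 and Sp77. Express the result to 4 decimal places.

The sequences differ at positions 6 (A/G, transition), 7 (G/A, transition), 10 (T/G, transversion), 15 (G/A, transition), 16 (T/C, transition), 19 (G/A, transition), 21 (C/T, transition), 24 (C/T, transition), 37 (A/C, transversion), 42 (G/C, transversion), 43 (G/A, transition), 44 (A/C, transversion), 47 (G/A, transition).
Of the 13 differences, 9 transitions and 4 transversions over 47 sites: P = 9/47 = 0.191489, Q = 4/47 = 0.085106.
d = −0.5·ln(0.531916) − 0.25·ln(0.829788) = −0.5·(-0.631270) − 0.25·(-0.186585) = 0.3623.

0.3623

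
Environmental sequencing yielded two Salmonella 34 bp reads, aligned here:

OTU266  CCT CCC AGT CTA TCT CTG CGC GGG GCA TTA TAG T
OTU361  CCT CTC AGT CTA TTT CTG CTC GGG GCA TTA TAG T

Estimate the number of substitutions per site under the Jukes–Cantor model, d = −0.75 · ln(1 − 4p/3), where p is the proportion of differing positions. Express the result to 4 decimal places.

Differing sites — 5:C/T; 14:C/T; 20:G/T.
p = 3/34 = 0.088235.
d = −0.75 · ln(1 − (4/3)·0.088235) = −0.75 · ln(0.882353) = −0.75 · (-0.125163) = 0.0939.

0.0939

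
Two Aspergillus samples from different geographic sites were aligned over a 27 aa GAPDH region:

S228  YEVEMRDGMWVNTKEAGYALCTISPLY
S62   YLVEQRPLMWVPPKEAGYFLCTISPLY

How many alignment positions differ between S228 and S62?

7

The sequences differ at positions 2 (E/L), 5 (M/Q), 7 (D/P), 8 (G/L), 12 (N/P), 13 (T/P), 19 (A/F).
That gives 7 mismatches out of 27 aligned sites, so the Hamming distance is 7.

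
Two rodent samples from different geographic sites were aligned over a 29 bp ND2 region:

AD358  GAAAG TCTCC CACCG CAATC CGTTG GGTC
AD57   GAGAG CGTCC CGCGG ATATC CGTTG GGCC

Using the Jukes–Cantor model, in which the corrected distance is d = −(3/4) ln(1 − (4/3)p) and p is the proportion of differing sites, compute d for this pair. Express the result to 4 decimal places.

0.3439

Differing sites — 3:A/G; 6:T/C; 7:C/G; 12:A/G; 14:C/G; 16:C/A; 17:A/T; 28:T/C.
p = 8/29 = 0.275862.
d = −0.75 · ln(1 − (4/3)·0.275862) = −0.75 · ln(0.632184) = −0.75 · (-0.458575) = 0.3439.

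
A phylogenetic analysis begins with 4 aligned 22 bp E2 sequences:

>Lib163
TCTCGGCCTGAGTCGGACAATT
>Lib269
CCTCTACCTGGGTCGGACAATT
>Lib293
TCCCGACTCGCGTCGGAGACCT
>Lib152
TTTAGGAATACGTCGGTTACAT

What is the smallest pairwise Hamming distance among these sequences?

Pairwise Hamming distances:
  Lib163 vs Lib269: 4
  Lib163 vs Lib293: 8
  Lib163 vs Lib152: 10
  Lib269 vs Lib293: 9
  Lib269 vs Lib152: 13
  Lib293 vs Lib152: 11
The smallest is 4, between Lib163 and Lib269.

4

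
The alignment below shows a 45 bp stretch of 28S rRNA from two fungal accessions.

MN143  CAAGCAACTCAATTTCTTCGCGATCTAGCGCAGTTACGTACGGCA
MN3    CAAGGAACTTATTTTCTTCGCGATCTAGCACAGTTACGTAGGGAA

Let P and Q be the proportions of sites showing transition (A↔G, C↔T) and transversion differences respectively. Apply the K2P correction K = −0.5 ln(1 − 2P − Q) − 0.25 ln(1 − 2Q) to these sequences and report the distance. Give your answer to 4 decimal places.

Mismatches occur at site 5 (C→G, transversion), site 10 (C→T, transition), site 12 (A→T, transversion), site 30 (G→A, transition), site 41 (C→G, transversion), site 44 (C→A, transversion).
Of the 6 differences, 2 transitions and 4 transversions over 45 sites: P = 2/45 = 0.044444, Q = 4/45 = 0.088889.
d = −0.5·ln(0.822223) − 0.25·ln(0.822222) = −0.5·(-0.195744) − 0.25·(-0.195745) = 0.1468.

0.1468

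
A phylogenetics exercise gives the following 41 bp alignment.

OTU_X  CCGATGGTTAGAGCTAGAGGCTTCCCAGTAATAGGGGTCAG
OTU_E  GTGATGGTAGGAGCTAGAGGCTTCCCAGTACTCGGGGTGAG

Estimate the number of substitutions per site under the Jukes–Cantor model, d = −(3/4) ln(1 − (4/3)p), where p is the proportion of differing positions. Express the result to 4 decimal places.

The sequences differ at positions 1 (C/G), 2 (C/T), 9 (T/A), 10 (A/G), 31 (A/C), 33 (A/C), 39 (C/G).
p = 7/41 = 0.170732.
d = −0.75 · ln(1 − (4/3)·0.170732) = −0.75 · ln(0.772357) = −0.75 · (-0.258308) = 0.1937.

0.1937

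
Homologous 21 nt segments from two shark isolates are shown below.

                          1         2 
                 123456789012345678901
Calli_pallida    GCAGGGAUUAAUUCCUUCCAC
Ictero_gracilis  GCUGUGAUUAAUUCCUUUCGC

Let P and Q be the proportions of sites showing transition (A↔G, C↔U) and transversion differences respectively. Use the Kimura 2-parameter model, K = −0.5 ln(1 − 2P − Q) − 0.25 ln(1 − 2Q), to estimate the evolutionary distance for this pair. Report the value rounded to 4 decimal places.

0.2211

Differing sites — 3:A/U (Tv); 5:G/U (Tv); 18:C/U (Ti); 20:A/G (Ti).
Of the 4 differences, 2 transitions and 2 transversions over 21 sites: P = 2/21 = 0.095238, Q = 2/21 = 0.095238.
d = −0.5·ln(0.714286) − 0.25·ln(0.809524) = −0.5·(-0.336472) − 0.25·(-0.211309) = 0.2211.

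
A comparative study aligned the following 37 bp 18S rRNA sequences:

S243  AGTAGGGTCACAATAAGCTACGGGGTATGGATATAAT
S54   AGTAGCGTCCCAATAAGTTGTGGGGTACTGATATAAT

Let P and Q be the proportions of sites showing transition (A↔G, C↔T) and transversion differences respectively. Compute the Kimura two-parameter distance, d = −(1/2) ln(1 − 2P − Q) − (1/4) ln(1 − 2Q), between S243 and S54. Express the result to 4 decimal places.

0.2206

The sequences differ at positions 6 (G/C, transversion), 10 (A/C, transversion), 18 (C/T, transition), 20 (A/G, transition), 21 (C/T, transition), 28 (T/C, transition), 29 (G/T, transversion).
Of the 7 differences, 4 transitions and 3 transversions over 37 sites: P = 4/37 = 0.108108, Q = 3/37 = 0.081081.
d = −0.5·ln(0.702703) − 0.25·ln(0.837838) = −0.5·(-0.352821) − 0.25·(-0.176931) = 0.2206.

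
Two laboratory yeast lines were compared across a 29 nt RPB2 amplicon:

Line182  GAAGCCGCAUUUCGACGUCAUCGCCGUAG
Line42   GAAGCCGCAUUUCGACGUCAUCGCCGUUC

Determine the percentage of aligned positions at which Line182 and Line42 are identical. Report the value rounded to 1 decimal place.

Mismatches occur at site 28 (A↔U), site 29 (G↔C).
27 of the 29 sites match, so the percent identity is 27/29 × 100 = 93.1%.

93.1%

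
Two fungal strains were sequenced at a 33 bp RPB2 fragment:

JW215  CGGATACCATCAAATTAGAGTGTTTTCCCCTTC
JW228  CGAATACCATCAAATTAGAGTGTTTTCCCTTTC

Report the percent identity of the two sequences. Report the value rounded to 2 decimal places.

93.94%

The sequences differ at positions 3 (G/A), 30 (C/T).
31 of the 33 sites match, so the percent identity is 31/33 × 100 = 93.94%.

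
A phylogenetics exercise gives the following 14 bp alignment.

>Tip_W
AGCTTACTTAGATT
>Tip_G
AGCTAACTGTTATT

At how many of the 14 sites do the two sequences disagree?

The sequences differ at positions 5 (T/A), 9 (T/G), 10 (A/T), 11 (G/T).
That gives 4 mismatches out of 14 aligned sites, so the Hamming distance is 4.

4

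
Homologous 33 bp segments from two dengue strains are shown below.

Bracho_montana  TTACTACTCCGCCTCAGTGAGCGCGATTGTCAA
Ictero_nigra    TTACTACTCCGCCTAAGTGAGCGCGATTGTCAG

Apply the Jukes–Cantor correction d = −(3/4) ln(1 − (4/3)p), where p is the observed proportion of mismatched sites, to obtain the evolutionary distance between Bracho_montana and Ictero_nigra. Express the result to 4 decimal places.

0.0632

Mismatches occur at site 15 (C→A), site 33 (A→G).
p = 2/33 = 0.060606.
d = −0.75 · ln(1 − (4/3)·0.060606) = −0.75 · ln(0.919192) = −0.75 · (-0.084260) = 0.0632.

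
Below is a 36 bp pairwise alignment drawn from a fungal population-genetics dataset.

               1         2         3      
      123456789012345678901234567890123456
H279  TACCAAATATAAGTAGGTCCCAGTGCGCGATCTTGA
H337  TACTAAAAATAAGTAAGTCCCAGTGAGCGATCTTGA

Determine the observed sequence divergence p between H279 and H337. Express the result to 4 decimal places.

The sequences differ at positions 4 (C/T), 8 (T/A), 16 (G/A), 26 (C/A).
There are 4 differences over 36 sites, so p = 4/36 = 0.1111.

0.1111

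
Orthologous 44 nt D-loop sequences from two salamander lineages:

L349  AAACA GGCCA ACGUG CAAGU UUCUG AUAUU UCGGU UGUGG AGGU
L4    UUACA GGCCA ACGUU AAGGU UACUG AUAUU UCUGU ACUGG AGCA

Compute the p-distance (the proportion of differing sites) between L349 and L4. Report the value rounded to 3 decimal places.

0.250

Differing sites — 1:A/U; 2:A/U; 15:G/U; 16:C/A; 18:A/G; 22:U/A; 33:G/U; 36:U/A; 37:G/C; 43:G/C; 44:U/A.
There are 11 differences over 44 sites, so p = 11/44 = 0.250.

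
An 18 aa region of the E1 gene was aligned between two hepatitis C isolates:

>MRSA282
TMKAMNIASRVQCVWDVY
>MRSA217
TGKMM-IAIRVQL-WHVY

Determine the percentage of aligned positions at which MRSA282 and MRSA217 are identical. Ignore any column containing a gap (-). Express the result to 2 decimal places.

Excluding the 2 gap columns leaves 16 comparable sites.
Mismatches occur at site 2 (M↔G), site 4 (A↔M), site 9 (S↔I), site 13 (C↔L), site 16 (D↔H).
11 of the 16 comparable sites match, so the percent identity is 11/16 × 100 = 68.75%.

68.75%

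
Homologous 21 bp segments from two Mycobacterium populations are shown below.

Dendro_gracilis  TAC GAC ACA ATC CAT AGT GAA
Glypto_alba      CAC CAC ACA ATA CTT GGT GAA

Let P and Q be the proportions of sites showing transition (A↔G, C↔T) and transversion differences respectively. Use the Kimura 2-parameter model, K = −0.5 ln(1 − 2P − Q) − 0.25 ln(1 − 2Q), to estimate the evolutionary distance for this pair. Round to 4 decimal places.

Differing sites — 1:T/C (Ti); 4:G/C (Tv); 12:C/A (Tv); 14:A/T (Tv); 16:A/G (Ti).
Of the 5 differences, 2 transitions and 3 transversions over 21 sites: P = 2/21 = 0.095238, Q = 3/21 = 0.142857.
d = −0.5·ln(0.666667) − 0.25·ln(0.714286) = −0.5·(-0.405465) − 0.25·(-0.336472) = 0.2869.

0.2869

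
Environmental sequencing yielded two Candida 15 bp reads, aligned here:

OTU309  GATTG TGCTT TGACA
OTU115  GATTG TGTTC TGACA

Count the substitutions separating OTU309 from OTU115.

2

Mismatches occur at site 8 (C→T), site 10 (T→C).
That gives 2 mismatches out of 15 aligned sites, so the Hamming distance is 2.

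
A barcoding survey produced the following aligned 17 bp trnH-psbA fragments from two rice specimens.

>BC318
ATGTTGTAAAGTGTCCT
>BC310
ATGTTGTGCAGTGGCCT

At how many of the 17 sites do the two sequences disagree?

3

Mismatches occur at site 8 (A→G), site 9 (A→C), site 14 (T→G).
That gives 3 mismatches out of 17 aligned sites, so the Hamming distance is 3.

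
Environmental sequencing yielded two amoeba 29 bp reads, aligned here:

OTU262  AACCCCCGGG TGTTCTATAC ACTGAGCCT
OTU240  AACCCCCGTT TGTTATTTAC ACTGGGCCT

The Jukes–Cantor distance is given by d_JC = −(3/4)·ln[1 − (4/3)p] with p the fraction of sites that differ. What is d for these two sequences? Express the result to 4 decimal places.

Mismatches occur at site 9 (G↔T), site 10 (G↔T), site 15 (C↔A), site 17 (A↔T), site 25 (A↔G).
p = 5/29 = 0.172414.
d = −0.75 · ln(1 − (4/3)·0.172414) = −0.75 · ln(0.770115) = −0.75 · (-0.261215) = 0.1959.

0.1959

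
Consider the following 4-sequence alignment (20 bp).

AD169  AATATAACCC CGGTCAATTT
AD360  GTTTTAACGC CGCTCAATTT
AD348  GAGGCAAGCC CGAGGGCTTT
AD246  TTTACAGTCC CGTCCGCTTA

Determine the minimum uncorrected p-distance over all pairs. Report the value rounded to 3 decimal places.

0.250

Pairwise Hamming distances:
  AD169 vs AD360: 5
  AD169 vs AD348: 10
  AD169 vs AD246: 10
  AD360 vs AD348: 11
  AD360 vs AD246: 11
  AD348 vs AD246: 10
The smallest is 5 mismatches, between AD169 and AD360; p = 5/20 = 0.250.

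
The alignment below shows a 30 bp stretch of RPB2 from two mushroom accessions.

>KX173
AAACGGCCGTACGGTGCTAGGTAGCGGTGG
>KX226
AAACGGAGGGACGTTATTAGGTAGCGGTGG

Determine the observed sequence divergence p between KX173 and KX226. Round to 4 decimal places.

0.2000

Mismatches occur at site 7 (C/A), site 8 (C/G), site 10 (T/G), site 14 (G/T), site 16 (G/A), site 17 (C/T).
There are 6 differences over 30 sites, so p = 6/30 = 0.2000.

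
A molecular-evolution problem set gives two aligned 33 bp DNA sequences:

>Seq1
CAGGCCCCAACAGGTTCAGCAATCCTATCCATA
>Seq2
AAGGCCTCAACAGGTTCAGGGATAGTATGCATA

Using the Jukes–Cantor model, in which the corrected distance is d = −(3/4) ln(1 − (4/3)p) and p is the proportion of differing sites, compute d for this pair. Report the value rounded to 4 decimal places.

Differing sites — 1:C/A; 7:C/T; 20:C/G; 21:A/G; 24:C/A; 25:C/G; 29:C/G.
p = 7/33 = 0.212121.
d = −0.75 · ln(1 − (4/3)·0.212121) = −0.75 · ln(0.717172) = −0.75 · (-0.332440) = 0.2493.

0.2493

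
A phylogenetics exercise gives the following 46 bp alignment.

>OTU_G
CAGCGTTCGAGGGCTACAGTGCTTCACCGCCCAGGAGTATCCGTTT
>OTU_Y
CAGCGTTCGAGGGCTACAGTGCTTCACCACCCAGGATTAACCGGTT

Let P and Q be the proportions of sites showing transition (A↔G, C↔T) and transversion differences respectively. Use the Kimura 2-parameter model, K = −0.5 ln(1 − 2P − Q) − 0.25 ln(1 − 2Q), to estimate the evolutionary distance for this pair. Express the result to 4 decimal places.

0.0925

The sequences differ at positions 29 (G/A, transition), 37 (G/T, transversion), 40 (T/A, transversion), 44 (T/G, transversion).
Of the 4 differences, 1 transition and 3 transversions over 46 sites: P = 1/46 = 0.021739, Q = 3/46 = 0.065217.
d = −0.5·ln(0.891305) − 0.25·ln(0.869566) = −0.5·(-0.115069) − 0.25·(-0.139761) = 0.0925.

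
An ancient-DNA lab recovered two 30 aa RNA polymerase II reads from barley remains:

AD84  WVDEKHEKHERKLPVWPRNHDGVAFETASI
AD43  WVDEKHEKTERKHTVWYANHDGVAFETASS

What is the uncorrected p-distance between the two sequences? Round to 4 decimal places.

0.2000

Mismatches occur at site 9 (H/T), site 13 (L/H), site 14 (P/T), site 17 (P/Y), site 18 (R/A), site 30 (I/S).
There are 6 differences over 30 sites, so p = 6/30 = 0.2000.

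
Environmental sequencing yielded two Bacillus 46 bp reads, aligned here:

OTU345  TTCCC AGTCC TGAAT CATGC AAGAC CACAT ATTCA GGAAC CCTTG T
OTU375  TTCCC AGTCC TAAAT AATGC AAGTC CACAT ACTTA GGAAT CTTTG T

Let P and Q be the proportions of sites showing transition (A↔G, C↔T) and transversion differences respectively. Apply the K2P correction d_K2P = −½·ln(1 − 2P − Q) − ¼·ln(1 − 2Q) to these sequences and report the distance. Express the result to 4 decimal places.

The sequences differ at positions 12 (G/A, transition), 16 (C/A, transversion), 24 (A/T, transversion), 32 (T/C, transition), 34 (C/T, transition), 40 (C/T, transition), 42 (C/T, transition).
Of the 7 differences, 5 transitions and 2 transversions over 46 sites: P = 5/46 = 0.108696, Q = 2/46 = 0.043478.
d = −0.5·ln(0.739130) − 0.25·ln(0.913044) = −0.5·(-0.302281) − 0.25·(-0.090971) = 0.1739.

0.1739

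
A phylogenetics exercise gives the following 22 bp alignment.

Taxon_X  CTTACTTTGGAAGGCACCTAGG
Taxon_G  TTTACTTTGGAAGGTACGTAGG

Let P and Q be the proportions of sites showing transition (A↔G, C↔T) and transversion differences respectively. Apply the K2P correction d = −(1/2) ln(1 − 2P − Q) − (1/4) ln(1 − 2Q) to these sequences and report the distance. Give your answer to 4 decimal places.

0.1527

Mismatches occur at site 1 (C↔T, transition), site 15 (C↔T, transition), site 18 (C↔G, transversion).
Of the 3 differences, 2 transitions and 1 transversion over 22 sites: P = 2/22 = 0.090909, Q = 1/22 = 0.045455.
d = −0.5·ln(0.772727) − 0.25·ln(0.909090) = −0.5·(-0.257829) − 0.25·(-0.095311) = 0.1527.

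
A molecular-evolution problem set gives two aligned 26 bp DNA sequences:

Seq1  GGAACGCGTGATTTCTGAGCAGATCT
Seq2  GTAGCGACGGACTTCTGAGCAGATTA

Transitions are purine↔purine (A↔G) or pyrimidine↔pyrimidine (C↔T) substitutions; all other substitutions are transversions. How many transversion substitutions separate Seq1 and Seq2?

5

The sequences differ at positions 2 (G/T, transversion), 4 (A/G, transition), 7 (C/A, transversion), 8 (G/C, transversion), 9 (T/G, transversion), 12 (T/C, transition), 25 (C/T, transition), 26 (T/A, transversion).
Of the 8 differences, 3 transitions and 5 transversions, so the answer is 5.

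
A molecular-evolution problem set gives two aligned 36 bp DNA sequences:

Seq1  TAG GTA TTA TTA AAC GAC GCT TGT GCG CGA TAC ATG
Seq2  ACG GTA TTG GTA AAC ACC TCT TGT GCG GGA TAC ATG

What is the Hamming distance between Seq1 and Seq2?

8

The sequences differ at positions 1 (T/A), 2 (A/C), 9 (A/G), 10 (T/G), 16 (G/A), 17 (A/C), 19 (G/T), 28 (C/G).
That gives 8 mismatches out of 36 aligned sites, so the Hamming distance is 8.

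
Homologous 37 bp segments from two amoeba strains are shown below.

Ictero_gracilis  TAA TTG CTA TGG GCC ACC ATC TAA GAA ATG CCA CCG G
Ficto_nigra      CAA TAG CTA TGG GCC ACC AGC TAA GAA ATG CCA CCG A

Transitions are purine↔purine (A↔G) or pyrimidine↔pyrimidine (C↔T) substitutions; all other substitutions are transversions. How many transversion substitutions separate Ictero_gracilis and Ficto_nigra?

Mismatches occur at site 1 (T↔C, transition), site 5 (T↔A, transversion), site 20 (T↔G, transversion), site 37 (G↔A, transition).
Of the 4 differences, 2 transitions and 2 transversions, so the answer is 2.

2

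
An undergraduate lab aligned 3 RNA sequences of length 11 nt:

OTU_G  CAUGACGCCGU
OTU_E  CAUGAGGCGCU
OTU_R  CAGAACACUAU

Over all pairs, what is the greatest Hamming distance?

Pairwise Hamming distances:
  OTU_G vs OTU_E: 3
  OTU_G vs OTU_R: 5
  OTU_E vs OTU_R: 6
The largest is 6, between OTU_E and OTU_R.

6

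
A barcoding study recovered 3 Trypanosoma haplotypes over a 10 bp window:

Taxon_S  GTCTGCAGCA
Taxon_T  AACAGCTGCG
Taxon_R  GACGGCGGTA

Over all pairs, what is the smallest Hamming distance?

Pairwise Hamming distances:
  Taxon_S vs Taxon_T: 5
  Taxon_S vs Taxon_R: 4
  Taxon_T vs Taxon_R: 5
The smallest is 4, between Taxon_S and Taxon_R.

4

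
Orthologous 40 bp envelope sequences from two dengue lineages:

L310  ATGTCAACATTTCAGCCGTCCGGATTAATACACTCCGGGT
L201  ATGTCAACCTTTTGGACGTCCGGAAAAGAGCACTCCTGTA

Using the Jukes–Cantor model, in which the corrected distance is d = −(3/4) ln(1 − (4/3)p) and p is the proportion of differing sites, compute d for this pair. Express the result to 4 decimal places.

Mismatches occur at site 9 (A/C), site 13 (C/T), site 14 (A/G), site 16 (C/A), site 25 (T/A), site 26 (T/A), site 28 (A/G), site 29 (T/A), site 30 (A/G), site 37 (G/T), site 39 (G/T), site 40 (T/A).
p = 12/40 = 0.300000.
d = −0.75 · ln(1 − (4/3)·0.300000) = −0.75 · ln(0.600000) = −0.75 · (-0.510826) = 0.3831.

0.3831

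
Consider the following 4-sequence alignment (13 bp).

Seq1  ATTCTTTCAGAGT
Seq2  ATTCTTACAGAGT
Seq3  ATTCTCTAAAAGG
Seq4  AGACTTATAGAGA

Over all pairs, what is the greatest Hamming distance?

7

Pairwise Hamming distances:
  Seq1 vs Seq2: 1
  Seq1 vs Seq3: 4
  Seq1 vs Seq4: 5
  Seq2 vs Seq3: 5
  Seq2 vs Seq4: 4
  Seq3 vs Seq4: 7
The largest is 7, between Seq3 and Seq4.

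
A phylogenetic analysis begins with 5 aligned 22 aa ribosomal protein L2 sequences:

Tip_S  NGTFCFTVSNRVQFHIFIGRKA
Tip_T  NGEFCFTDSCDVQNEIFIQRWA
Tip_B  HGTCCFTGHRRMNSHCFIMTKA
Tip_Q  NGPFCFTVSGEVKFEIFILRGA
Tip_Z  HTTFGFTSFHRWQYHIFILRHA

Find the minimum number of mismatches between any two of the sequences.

Pairwise Hamming distances:
  Tip_S vs Tip_T: 8
  Tip_S vs Tip_B: 11
  Tip_S vs Tip_Q: 7
  Tip_S vs Tip_Z: 10
  Tip_T vs Tip_B: 15
  Tip_T vs Tip_Q: 8
  Tip_T vs Tip_Z: 13
  Tip_B vs Tip_Q: 15
  Tip_B vs Tip_Z: 13
  Tip_Q vs Tip_Z: 13
The smallest is 7, between Tip_S and Tip_Q.

7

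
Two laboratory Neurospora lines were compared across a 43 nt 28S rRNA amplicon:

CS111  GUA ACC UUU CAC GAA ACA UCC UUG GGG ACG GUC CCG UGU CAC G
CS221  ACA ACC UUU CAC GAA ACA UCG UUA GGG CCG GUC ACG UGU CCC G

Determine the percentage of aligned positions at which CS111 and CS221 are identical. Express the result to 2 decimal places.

83.72%

Mismatches occur at site 1 (G→A), site 2 (U→C), site 21 (C→G), site 24 (G→A), site 28 (A→C), site 34 (C→A), site 41 (A→C).
36 of the 43 sites match, so the percent identity is 36/43 × 100 = 83.72%.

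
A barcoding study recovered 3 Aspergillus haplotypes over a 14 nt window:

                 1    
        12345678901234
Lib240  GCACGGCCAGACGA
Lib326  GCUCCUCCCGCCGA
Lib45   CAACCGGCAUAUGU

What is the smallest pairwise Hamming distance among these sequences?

Pairwise Hamming distances:
  Lib240 vs Lib326: 5
  Lib240 vs Lib45: 7
  Lib326 vs Lib45: 10
The smallest is 5, between Lib240 and Lib326.

5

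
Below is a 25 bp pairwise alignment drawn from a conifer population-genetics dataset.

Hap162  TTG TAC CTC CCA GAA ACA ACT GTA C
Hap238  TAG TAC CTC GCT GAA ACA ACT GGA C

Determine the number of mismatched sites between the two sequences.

4

Differing sites — 2:T/A; 10:C/G; 12:A/T; 23:T/G.
That gives 4 mismatches out of 25 aligned sites, so the Hamming distance is 4.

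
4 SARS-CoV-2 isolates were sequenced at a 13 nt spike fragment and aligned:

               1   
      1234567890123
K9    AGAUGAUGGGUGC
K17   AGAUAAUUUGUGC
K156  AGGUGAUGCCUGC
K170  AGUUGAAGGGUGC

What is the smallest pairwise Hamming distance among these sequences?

2

Pairwise Hamming distances:
  K9 vs K17: 3
  K9 vs K156: 3
  K9 vs K170: 2
  K17 vs K156: 5
  K17 vs K170: 5
  K156 vs K170: 4
The smallest is 2, between K9 and K170.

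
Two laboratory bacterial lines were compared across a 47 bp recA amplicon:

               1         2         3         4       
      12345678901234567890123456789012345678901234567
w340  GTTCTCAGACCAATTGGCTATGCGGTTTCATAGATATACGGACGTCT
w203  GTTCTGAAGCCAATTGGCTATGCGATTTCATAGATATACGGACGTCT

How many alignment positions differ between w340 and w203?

Differing sites — 6:C/G; 8:G/A; 9:A/G; 25:G/A.
That gives 4 mismatches out of 47 aligned sites, so the Hamming distance is 4.

4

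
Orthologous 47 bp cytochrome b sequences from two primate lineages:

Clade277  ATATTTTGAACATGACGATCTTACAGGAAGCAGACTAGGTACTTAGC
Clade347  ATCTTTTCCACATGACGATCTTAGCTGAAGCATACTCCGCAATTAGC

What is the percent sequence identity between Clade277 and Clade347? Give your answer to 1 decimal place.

Differing sites — 3:A/C; 8:G/C; 9:A/C; 24:C/G; 25:A/C; 26:G/T; 33:G/T; 37:A/C; 38:G/C; 40:T/C; 42:C/A.
36 of the 47 sites match, so the percent identity is 36/47 × 100 = 76.6%.

76.6%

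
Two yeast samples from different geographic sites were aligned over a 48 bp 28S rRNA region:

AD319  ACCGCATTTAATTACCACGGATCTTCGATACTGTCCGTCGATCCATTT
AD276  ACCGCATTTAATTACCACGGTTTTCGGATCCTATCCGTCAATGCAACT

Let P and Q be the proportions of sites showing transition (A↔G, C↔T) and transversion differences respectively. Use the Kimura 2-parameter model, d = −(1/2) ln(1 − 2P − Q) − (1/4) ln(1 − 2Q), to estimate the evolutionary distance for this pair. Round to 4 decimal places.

0.2458

The sequences differ at positions 21 (A/T, transversion), 23 (C/T, transition), 25 (T/C, transition), 26 (C/G, transversion), 30 (A/C, transversion), 33 (G/A, transition), 40 (G/A, transition), 43 (C/G, transversion), 46 (T/A, transversion), 47 (T/C, transition).
Of the 10 differences, 5 transitions and 5 transversions over 48 sites: P = 5/48 = 0.104167, Q = 5/48 = 0.104167.
d = −0.5·ln(0.687499) − 0.25·ln(0.791666) = −0.5·(-0.374695) − 0.25·(-0.233616) = 0.2458.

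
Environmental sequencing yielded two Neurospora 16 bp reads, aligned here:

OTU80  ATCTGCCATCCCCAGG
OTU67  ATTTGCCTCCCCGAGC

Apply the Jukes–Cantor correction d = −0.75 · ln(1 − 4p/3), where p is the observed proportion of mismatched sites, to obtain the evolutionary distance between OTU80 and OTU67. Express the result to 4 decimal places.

The sequences differ at positions 3 (C/T), 8 (A/T), 9 (T/C), 13 (C/G), 16 (G/C).
p = 5/16 = 0.312500.
d = −0.75 · ln(1 − (4/3)·0.312500) = −0.75 · ln(0.583333) = −0.75 · (-0.538997) = 0.4042.

0.4042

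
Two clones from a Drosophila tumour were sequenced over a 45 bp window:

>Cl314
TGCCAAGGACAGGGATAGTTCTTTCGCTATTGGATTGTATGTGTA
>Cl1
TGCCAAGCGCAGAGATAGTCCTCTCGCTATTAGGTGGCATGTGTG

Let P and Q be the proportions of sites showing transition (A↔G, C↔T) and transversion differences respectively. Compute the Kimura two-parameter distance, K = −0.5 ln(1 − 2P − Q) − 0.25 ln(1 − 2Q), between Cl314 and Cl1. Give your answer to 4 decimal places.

0.2787

Differing sites — 8:G/C (Tv); 9:A/G (Ti); 13:G/A (Ti); 20:T/C (Ti); 23:T/C (Ti); 32:G/A (Ti); 34:A/G (Ti); 36:T/G (Tv); 38:T/C (Ti); 45:A/G (Ti).
Of the 10 differences, 8 transitions and 2 transversions over 45 sites: P = 8/45 = 0.177778, Q = 2/45 = 0.044444.
d = −0.5·ln(0.600000) − 0.25·ln(0.911112) = −0.5·(-0.510826) − 0.25·(-0.093089) = 0.2787.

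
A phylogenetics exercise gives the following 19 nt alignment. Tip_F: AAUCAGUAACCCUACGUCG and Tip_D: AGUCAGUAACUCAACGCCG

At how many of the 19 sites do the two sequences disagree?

4

Mismatches occur at site 2 (A↔G), site 11 (C↔U), site 13 (U↔A), site 17 (U↔C).
That gives 4 mismatches out of 19 aligned sites, so the Hamming distance is 4.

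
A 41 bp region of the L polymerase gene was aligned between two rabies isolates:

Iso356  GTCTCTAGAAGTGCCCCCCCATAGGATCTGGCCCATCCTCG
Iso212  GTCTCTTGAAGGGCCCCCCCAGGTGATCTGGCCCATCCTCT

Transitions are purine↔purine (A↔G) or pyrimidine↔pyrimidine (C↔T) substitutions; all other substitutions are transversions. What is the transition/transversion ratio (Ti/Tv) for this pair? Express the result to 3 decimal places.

Differing sites — 7:A/T (Tv); 12:T/G (Tv); 22:T/G (Tv); 23:A/G (Ti); 24:G/T (Tv); 41:G/T (Tv).
Of the 6 differences, 1 transition and 5 transversions, so Ti/Tv = 1/5 = 0.200.

0.200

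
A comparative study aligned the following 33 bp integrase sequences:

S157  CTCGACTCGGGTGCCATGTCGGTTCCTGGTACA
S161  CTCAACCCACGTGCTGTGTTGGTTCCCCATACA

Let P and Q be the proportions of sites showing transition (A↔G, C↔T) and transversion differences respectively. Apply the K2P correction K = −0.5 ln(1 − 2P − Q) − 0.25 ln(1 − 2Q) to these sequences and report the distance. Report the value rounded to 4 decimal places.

Mismatches occur at site 4 (G↔A, transition), site 7 (T↔C, transition), site 9 (G↔A, transition), site 10 (G↔C, transversion), site 15 (C↔T, transition), site 16 (A↔G, transition), site 20 (C↔T, transition), site 27 (T↔C, transition), site 28 (G↔C, transversion), site 29 (G↔A, transition).
Of the 10 differences, 8 transitions and 2 transversions over 33 sites: P = 8/33 = 0.242424, Q = 2/33 = 0.060606.
d = −0.5·ln(0.454546) − 0.25·ln(0.878788) = −0.5·(-0.788456) − 0.25·(-0.129212) = 0.4265.

0.4265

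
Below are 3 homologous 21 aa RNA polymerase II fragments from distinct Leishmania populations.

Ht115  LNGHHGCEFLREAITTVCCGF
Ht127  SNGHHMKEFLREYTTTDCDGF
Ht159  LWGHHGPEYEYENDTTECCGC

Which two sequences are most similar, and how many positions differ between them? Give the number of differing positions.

Pairwise Hamming distances:
  Ht115 vs Ht127: 7
  Ht115 vs Ht159: 9
  Ht127 vs Ht159: 12
The smallest is 7, between Ht115 and Ht127.

7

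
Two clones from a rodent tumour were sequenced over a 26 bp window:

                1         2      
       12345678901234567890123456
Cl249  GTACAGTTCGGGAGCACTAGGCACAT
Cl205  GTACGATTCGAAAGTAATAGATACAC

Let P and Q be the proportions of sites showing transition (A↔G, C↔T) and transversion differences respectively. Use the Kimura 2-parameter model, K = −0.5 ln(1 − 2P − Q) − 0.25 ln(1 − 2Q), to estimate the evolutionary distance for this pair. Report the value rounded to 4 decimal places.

Differing sites — 5:A/G (Ti); 6:G/A (Ti); 11:G/A (Ti); 12:G/A (Ti); 15:C/T (Ti); 17:C/A (Tv); 21:G/A (Ti); 22:C/T (Ti); 26:T/C (Ti).
Of the 9 differences, 8 transitions and 1 transversion over 26 sites: P = 8/26 = 0.307692, Q = 1/26 = 0.038462.
d = −0.5·ln(0.346154) − 0.25·ln(0.923076) = −0.5·(-1.060872) − 0.25·(-0.080044) = 0.5504.

0.5504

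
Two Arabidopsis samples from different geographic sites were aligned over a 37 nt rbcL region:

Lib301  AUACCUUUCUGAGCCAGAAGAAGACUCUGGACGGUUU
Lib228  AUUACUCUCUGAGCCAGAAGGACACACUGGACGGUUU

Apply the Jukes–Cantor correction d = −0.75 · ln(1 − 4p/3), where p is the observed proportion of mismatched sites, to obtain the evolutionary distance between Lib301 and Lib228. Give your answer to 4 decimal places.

0.1827

The sequences differ at positions 3 (A/U), 4 (C/A), 7 (U/C), 21 (A/G), 23 (G/C), 26 (U/A).
p = 6/37 = 0.162162.
d = −0.75 · ln(1 − (4/3)·0.162162) = −0.75 · ln(0.783784) = −0.75 · (-0.243622) = 0.1827.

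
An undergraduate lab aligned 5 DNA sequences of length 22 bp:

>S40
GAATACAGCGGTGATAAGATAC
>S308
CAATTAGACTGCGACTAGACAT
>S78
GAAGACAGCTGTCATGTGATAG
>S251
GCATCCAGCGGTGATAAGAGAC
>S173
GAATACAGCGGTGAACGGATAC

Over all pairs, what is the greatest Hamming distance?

13

Pairwise Hamming distances:
  S40 vs S308: 11
  S40 vs S78: 6
  S40 vs S251: 3
  S40 vs S173: 3
  S308 vs S78: 13
  S308 vs S251: 12
  S308 vs S173: 12
  S78 vs S251: 9
  S78 vs S173: 7
  S251 vs S173: 6
The largest is 13, between S308 and S78.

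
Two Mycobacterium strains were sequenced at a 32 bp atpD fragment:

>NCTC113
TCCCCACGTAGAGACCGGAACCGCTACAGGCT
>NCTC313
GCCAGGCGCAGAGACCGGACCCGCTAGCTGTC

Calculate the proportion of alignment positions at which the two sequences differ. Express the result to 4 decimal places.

Differing sites — 1:T/G; 4:C/A; 5:C/G; 6:A/G; 9:T/C; 20:A/C; 27:C/G; 28:A/C; 29:G/T; 31:C/T; 32:T/C.
There are 11 differences over 32 sites, so p = 11/32 = 0.3438.

0.3438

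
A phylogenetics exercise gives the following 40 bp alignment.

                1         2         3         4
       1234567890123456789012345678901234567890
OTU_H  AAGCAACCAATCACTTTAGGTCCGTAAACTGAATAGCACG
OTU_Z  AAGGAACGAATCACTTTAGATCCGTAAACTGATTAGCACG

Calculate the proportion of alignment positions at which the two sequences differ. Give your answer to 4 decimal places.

Differing sites — 4:C/G; 8:C/G; 20:G/A; 33:A/T.
There are 4 differences over 40 sites, so p = 4/40 = 0.1000.

0.1000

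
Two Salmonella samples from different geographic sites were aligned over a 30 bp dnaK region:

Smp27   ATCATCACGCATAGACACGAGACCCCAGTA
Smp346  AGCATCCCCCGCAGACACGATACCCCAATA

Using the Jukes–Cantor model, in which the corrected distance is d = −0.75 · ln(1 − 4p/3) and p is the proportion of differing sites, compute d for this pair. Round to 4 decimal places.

Mismatches occur at site 2 (T/G), site 7 (A/C), site 9 (G/C), site 11 (A/G), site 12 (T/C), site 21 (G/T), site 28 (G/A).
p = 7/30 = 0.233333.
d = −0.75 · ln(1 − (4/3)·0.233333) = −0.75 · ln(0.688889) = −0.75 · (-0.372675) = 0.2795.

0.2795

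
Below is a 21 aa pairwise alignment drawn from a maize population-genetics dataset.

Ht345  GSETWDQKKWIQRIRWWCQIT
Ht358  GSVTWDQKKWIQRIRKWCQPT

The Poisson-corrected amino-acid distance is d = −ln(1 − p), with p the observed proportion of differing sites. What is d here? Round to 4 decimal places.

Mismatches occur at site 3 (E→V), site 16 (W→K), site 20 (I→P).
p = 3/21 = 0.142857.
d = −ln(1 − 0.142857) = −ln(0.857143) = 0.1542.

0.1542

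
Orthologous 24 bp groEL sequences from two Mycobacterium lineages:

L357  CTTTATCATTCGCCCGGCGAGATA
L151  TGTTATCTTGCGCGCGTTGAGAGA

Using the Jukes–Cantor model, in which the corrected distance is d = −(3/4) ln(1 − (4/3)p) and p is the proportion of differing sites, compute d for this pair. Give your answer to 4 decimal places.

Mismatches occur at site 1 (C/T), site 2 (T/G), site 8 (A/T), site 10 (T/G), site 14 (C/G), site 17 (G/T), site 18 (C/T), site 23 (T/G).
p = 8/24 = 0.333333.
d = −0.75 · ln(1 − (4/3)·0.333333) = −0.75 · ln(0.555556) = −0.75 · (-0.587786) = 0.4408.

0.4408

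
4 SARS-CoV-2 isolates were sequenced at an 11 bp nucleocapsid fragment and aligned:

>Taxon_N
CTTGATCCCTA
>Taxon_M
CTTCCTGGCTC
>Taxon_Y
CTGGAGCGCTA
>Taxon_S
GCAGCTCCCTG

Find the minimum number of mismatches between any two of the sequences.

Pairwise Hamming distances:
  Taxon_N vs Taxon_M: 5
  Taxon_N vs Taxon_Y: 3
  Taxon_N vs Taxon_S: 5
  Taxon_M vs Taxon_Y: 6
  Taxon_M vs Taxon_S: 7
  Taxon_Y vs Taxon_S: 7
The smallest is 3, between Taxon_N and Taxon_Y.

3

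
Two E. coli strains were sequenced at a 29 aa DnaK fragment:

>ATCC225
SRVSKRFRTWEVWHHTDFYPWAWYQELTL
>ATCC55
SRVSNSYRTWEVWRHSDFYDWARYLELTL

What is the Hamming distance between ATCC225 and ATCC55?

Mismatches occur at site 5 (K→N), site 6 (R→S), site 7 (F→Y), site 14 (H→R), site 16 (T→S), site 20 (P→D), site 23 (W→R), site 25 (Q→L).
That gives 8 mismatches out of 29 aligned sites, so the Hamming distance is 8.

8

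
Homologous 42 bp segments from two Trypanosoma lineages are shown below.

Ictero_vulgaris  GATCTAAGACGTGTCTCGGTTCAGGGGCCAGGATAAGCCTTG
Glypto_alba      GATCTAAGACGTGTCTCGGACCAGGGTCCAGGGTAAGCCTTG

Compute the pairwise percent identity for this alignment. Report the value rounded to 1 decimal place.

The sequences differ at positions 20 (T/A), 21 (T/C), 27 (G/T), 33 (A/G).
38 of the 42 sites match, so the percent identity is 38/42 × 100 = 90.5%.

90.5%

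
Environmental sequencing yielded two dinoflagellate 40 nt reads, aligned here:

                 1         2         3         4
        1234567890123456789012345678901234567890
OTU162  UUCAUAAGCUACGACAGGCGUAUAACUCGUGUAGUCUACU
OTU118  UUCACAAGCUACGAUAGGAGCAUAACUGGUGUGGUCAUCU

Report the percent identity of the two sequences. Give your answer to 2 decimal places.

80.00%

The sequences differ at positions 5 (U/C), 15 (C/U), 19 (C/A), 21 (U/C), 28 (C/G), 33 (A/G), 37 (U/A), 38 (A/U).
32 of the 40 sites match, so the percent identity is 32/40 × 100 = 80.00%.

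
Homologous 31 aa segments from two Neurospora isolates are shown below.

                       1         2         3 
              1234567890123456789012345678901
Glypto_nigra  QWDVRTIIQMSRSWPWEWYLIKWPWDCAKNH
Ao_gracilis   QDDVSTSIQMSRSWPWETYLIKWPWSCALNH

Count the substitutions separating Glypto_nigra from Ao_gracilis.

6

Differing sites — 2:W/D; 5:R/S; 7:I/S; 18:W/T; 26:D/S; 29:K/L.
That gives 6 mismatches out of 31 aligned sites, so the Hamming distance is 6.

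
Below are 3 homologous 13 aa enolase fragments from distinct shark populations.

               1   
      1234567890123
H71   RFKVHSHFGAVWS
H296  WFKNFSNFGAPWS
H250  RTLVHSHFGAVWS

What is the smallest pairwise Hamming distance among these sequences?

2

Pairwise Hamming distances:
  H71 vs H296: 5
  H71 vs H250: 2
  H296 vs H250: 7
The smallest is 2, between H71 and H250.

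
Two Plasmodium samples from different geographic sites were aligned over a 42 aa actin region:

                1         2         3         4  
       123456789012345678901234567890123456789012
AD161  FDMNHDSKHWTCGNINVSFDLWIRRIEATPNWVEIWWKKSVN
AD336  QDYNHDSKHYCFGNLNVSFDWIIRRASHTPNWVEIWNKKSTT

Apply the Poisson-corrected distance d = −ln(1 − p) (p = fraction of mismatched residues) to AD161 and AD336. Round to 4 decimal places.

0.4055

Differing sites — 1:F/Q; 3:M/Y; 10:W/Y; 11:T/C; 12:C/F; 15:I/L; 21:L/W; 22:W/I; 26:I/A; 27:E/S; 28:A/H; 37:W/N; 41:V/T; 42:N/T.
p = 14/42 = 0.333333.
d = −ln(1 − 0.333333) = −ln(0.666667) = 0.4055.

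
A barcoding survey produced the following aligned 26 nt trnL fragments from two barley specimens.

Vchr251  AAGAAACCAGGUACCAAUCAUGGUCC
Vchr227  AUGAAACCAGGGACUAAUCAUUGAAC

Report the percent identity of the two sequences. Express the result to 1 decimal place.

Differing sites — 2:A/U; 12:U/G; 15:C/U; 22:G/U; 24:U/A; 25:C/A.
20 of the 26 sites match, so the percent identity is 20/26 × 100 = 76.9%.

76.9%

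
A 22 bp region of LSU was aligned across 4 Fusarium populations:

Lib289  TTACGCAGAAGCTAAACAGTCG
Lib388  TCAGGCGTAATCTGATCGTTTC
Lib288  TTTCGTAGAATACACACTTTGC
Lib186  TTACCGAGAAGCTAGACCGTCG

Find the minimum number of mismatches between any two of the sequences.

Pairwise Hamming distances:
  Lib289 vs Lib388: 11
  Lib289 vs Lib288: 10
  Lib289 vs Lib186: 4
  Lib388 vs Lib288: 13
  Lib388 vs Lib186: 14
  Lib288 vs Lib186: 11
The smallest is 4, between Lib289 and Lib186.

4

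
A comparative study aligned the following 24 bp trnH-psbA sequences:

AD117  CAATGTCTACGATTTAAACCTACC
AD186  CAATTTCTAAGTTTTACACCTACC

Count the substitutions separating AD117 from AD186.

4

Mismatches occur at site 5 (G↔T), site 10 (C↔A), site 12 (A↔T), site 17 (A↔C).
That gives 4 mismatches out of 24 aligned sites, so the Hamming distance is 4.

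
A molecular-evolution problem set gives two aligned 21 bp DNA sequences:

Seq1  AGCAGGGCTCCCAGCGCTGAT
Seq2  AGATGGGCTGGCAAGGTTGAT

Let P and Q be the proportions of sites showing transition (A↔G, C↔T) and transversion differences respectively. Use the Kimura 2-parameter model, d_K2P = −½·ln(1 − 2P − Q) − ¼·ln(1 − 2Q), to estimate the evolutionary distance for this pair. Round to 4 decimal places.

The sequences differ at positions 3 (C/A, transversion), 4 (A/T, transversion), 10 (C/G, transversion), 11 (C/G, transversion), 14 (G/A, transition), 15 (C/G, transversion), 17 (C/T, transition).
Of the 7 differences, 2 transitions and 5 transversions over 21 sites: P = 2/21 = 0.095238, Q = 5/21 = 0.238095.
d = −0.5·ln(0.571429) − 0.25·ln(0.523810) = −0.5·(-0.559615) − 0.25·(-0.646626) = 0.4415.

0.4415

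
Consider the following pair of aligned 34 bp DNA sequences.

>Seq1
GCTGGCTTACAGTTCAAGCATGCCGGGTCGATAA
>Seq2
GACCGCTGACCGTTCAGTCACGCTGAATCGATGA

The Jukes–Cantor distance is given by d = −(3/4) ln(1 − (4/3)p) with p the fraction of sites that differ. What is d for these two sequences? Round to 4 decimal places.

0.4770

Differing sites — 2:C/A; 3:T/C; 4:G/C; 8:T/G; 11:A/C; 17:A/G; 18:G/T; 21:T/C; 24:C/T; 26:G/A; 27:G/A; 33:A/G.
p = 12/34 = 0.352941.
d = −0.75 · ln(1 − (4/3)·0.352941) = −0.75 · ln(0.529412) = −0.75 · (-0.635988) = 0.4770.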